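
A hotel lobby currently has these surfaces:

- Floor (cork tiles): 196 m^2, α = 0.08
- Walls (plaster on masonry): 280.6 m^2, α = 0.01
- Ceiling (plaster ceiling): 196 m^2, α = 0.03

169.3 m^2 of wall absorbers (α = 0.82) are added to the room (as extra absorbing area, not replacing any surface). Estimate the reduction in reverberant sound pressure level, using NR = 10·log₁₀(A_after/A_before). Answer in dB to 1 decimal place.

A_before = Σ Sᵢαᵢ = 196*0.08 + 280.6*0.01 + 196*0.03 = 24.366 sabins.
Added absorption = 169.3 × 0.82 = 138.826 sabins.
New total A_after = 163.192 sabins.
NR = 10·log₁₀(163.192/24.366) = 8.3 dB.

8.3 dB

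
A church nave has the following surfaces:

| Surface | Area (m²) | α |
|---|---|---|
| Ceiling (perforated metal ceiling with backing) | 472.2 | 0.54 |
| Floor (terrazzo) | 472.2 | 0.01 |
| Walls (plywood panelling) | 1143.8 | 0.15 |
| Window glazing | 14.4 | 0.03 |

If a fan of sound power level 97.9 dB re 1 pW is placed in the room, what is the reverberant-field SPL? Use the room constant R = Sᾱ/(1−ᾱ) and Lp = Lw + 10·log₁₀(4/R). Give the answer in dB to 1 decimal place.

76.6 dB

A = 431.712 sabins; S = 2102.6 m².
ᾱ = 431.712/2102.6 = 0.2053; R = Sᾱ/(1−ᾱ) = 431.712/(1−0.2053) = 543.239 m².
Lp = 97.9 + 10·log₁₀(4/543.239) = 97.9 + (-21.33) = 76.6 dB.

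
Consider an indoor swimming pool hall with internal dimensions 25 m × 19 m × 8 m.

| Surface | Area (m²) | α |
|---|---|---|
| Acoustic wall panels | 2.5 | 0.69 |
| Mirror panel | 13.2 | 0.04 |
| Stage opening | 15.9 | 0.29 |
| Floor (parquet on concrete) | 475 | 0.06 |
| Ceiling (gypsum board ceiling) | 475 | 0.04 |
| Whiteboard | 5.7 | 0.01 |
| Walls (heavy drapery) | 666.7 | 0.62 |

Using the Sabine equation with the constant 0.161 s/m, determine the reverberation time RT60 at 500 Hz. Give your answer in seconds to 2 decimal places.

1.31 seconds

Equivalent absorption area: A = 2.5*0.69 + 13.2*0.04 + 15.9*0.29 + 475*0.06 + 475*0.04 + 5.7*0.01 + 666.7*0.62 = 467.775 m².
Room volume: 3800 m³.
Sabine: RT60 = 0.161 × 3800 / 467.775 = 1.31 s.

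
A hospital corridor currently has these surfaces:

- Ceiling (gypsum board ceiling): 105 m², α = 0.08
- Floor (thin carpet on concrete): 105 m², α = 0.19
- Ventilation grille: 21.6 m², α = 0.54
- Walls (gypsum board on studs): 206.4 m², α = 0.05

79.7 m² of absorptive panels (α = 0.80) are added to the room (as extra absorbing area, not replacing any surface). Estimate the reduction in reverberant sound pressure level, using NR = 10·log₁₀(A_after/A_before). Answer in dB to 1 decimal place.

Equivalent absorption area: A_before = 105*0.08 + 105*0.19 + 21.6*0.54 + 206.4*0.05 = 50.334 m².
Added absorption = 79.7 × 0.80 = 63.760 sabins.
New total A_after = 114.094 sabins.
NR = 10·log₁₀(114.094/50.334) = 3.6 dB.

3.6 dB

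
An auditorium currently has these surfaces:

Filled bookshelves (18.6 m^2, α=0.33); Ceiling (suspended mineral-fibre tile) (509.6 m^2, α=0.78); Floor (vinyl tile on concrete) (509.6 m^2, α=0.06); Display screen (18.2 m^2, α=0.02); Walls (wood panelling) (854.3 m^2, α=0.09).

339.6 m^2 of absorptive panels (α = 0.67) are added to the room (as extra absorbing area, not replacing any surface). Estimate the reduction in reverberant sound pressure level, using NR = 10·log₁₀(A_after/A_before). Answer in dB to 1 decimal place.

1.6 dB

Summing Sᵢαᵢ: 6.138 + 397.488 + 30.576 + 0.364 + 76.887 → A_before = 511.453 sabins.
Treatment contributes 339.6·0.67 = 227.532 sabins.
New total A_after = 738.985 sabins.
NR = 10·log₁₀(738.985/511.453) = 1.6 dB.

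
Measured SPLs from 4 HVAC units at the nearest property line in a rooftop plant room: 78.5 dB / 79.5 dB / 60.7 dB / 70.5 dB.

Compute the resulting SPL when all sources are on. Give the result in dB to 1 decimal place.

Sum in the linear (power) domain: Σ 10^(Lᵢ/10) = 10^(78.5/10) + 10^(79.5/10) + 10^(60.7/10) + 10^(70.5/10) = 1.723e+08.
Back to dB: 10·log₁₀ Σ = 82.4 dB.

82.4 dB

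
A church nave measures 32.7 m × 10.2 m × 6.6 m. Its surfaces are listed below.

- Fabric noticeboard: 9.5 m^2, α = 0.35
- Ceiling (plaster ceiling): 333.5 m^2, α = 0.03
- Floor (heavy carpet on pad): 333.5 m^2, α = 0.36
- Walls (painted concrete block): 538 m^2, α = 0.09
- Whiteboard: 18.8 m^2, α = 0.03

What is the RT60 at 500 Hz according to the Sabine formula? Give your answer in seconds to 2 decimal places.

1.94 s

Total absorption A = 9.5*0.35 + 333.5*0.03 + 333.5*0.36 + 538*0.09 + 18.8*0.03
  = 3.325 + 10.005 + 120.060 + 48.420 + 0.564 = 182.374 m^2 sabins.
Volume V = 32.7 × 10.2 × 6.6 = 2201.364 m³.
RT60 = 0.161 · V / A = 0.161 × 2201.364 / 182.374 = 1.94 s.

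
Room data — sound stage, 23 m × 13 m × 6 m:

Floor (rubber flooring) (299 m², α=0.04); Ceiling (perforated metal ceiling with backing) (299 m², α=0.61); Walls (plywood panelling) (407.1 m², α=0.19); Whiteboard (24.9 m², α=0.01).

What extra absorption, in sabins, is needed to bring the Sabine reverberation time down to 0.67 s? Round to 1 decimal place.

Total absorption A₁ = 299×0.04 + 299×0.61 + 407.1×0.19 + 24.9×0.01
  = 11.960 + 182.390 + 77.349 + 0.249 = 271.948 m² sabins.
For T = 0.67 s, need A₂ = 0.161·V/T = 0.161·1794/0.67 = 431.096 sabins.
Additional absorption ΔA = 431.096 − 271.948 = 159.1 sabins.

159.1 sabins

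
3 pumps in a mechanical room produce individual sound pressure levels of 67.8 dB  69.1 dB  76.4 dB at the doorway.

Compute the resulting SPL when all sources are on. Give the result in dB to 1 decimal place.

Converting to relative power and adding: 10^(67.8/10) + 10^(69.1/10) + 10^(76.4/10) = 5.781e+07.
Combined level = 10 log₁₀(5.781e+07) = 77.6 dB.

77.6 dB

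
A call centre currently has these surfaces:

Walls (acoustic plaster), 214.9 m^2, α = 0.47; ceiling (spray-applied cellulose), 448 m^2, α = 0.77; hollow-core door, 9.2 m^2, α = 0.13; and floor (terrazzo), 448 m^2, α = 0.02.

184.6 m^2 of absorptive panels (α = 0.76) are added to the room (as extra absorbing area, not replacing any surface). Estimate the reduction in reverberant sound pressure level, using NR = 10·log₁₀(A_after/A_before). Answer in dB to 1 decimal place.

1.2 dB

Equivalent absorption area: A_before = 214.9*0.47 + 448*0.77 + 9.2*0.13 + 448*0.02 = 456.119 m^2.
Added absorption = 184.6 × 0.76 = 140.296 sabins.
New total A_after = 596.415 sabins.
NR = 10·log₁₀(596.415/456.119) = 1.2 dB.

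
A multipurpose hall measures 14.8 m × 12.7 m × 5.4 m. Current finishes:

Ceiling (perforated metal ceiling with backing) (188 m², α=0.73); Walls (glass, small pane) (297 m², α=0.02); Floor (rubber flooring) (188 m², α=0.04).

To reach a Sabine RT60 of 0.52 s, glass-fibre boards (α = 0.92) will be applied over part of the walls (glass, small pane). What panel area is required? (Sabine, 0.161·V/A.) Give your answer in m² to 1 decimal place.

181.7

Summing Sᵢαᵢ: 137.240 + 5.940 + 7.520 → A₁ = 150.700 sabins.
V = 1014.984 m³. Target absorption A₂ = 0.161 × 1014.984 / 0.52 = 314.255 sabins.
ΔA needed = 314.255 − 150.700 = 163.555 sabins.
Net gain per m²: Δα = 0.92 − 0.02 = 0.90.
Area = ΔA/Δα = 163.555/0.90 = 181.7 m².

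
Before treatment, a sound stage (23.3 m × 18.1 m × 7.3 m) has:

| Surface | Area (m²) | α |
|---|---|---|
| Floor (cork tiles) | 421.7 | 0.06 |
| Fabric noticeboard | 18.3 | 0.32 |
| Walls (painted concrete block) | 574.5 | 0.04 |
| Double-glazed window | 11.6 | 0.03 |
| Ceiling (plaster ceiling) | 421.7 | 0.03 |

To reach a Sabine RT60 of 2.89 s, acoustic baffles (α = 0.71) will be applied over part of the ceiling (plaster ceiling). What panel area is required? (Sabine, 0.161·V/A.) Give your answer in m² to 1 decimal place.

Summing Sᵢαᵢ: 25.302 + 5.856 + 22.980 + 0.348 + 12.651 → A₁ = 67.137 sabins.
V = 3078.629 m³. Target absorption A₂ = 0.161 × 3078.629 / 2.89 = 171.508 sabins.
Absorption to add: 171.508 − 67.137 = 104.371 sabins.
Each m² of panel replacing the ceiling (plaster ceiling) adds (0.71 − 0.03) = 0.68 sabins.
Area = ΔA/Δα = 104.371/0.68 = 153.5 m².

153.5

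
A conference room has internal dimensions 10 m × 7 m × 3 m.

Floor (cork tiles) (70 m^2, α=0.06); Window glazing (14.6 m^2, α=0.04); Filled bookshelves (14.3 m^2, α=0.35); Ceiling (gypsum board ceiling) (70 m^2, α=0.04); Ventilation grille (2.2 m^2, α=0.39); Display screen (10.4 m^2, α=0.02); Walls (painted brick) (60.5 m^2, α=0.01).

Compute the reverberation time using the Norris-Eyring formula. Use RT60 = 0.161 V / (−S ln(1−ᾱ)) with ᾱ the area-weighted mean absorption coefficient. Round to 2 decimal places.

2.30 s

Total surface area S = 70 + 14.6 + 14.3 + 70 + 2.2 + 10.4 + 60.5 = 242.0 m^2.
Absorption A = 70×0.06 + 14.6×0.04 + 14.3×0.35 + 70×0.04 + 2.2×0.39 + 10.4×0.02 + 60.5×0.01 = 14.260 sabins.
Mean coefficient ᾱ = A/S = 0.0589.
Eyring denominator: −S ln(1−ᾱ) = 14.691.
V = 10 × 7 × 3 = 210 m³.
T = 0.161·V/[−S·ln(1−ᾱ)] = 0.161·210/14.691 = 2.30 s.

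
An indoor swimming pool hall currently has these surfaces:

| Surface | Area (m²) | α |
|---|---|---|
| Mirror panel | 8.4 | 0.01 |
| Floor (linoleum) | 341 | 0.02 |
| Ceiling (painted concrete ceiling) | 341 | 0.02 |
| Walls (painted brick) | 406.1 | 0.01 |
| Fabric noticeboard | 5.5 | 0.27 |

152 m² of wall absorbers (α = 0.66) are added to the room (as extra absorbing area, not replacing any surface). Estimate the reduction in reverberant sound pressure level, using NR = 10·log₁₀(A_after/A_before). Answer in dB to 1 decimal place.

7.9 dB

Summing Sᵢαᵢ: 0.084 + 6.820 + 6.820 + 4.061 + 1.485 → A_before = 19.270 sabins.
Treatment contributes 152·0.66 = 100.320 sabins.
New total A_after = 119.590 sabins.
Reduction = 10 log₁₀(A_after/A_before) = 10 log₁₀(6.2060) = 7.9 dB.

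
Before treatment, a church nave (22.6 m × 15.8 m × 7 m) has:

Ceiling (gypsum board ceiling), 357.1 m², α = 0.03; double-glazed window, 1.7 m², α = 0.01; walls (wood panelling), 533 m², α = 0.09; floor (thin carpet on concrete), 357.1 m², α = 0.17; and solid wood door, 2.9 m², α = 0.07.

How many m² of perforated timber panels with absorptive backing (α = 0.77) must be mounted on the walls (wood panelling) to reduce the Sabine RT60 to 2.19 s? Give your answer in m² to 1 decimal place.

94.3

A₁ = Σ Sᵢαᵢ = 357.1×0.03 + 1.7×0.01 + 533×0.09 + 357.1×0.17 + 2.9×0.07 = 119.610 sabins.
V = 2499.56 m³. Target absorption A₂ = 0.161 × 2499.56 / 2.19 = 183.758 sabins.
Absorption to add: 183.758 − 119.610 = 64.148 sabins.
Net gain per m²: Δα = 0.77 − 0.09 = 0.68.
Panel area = 64.148 / 0.68 = 94.3 m².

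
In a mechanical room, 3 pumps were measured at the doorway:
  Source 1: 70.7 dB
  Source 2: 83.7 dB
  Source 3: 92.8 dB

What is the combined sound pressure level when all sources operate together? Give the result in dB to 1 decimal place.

93.3 dB

Converting to relative power and adding: 10^(70.7/10) + 10^(83.7/10) + 10^(92.8/10) = 2.152e+09.
L_total = 10·log₁₀(2.152e+09) = 93.3 dB.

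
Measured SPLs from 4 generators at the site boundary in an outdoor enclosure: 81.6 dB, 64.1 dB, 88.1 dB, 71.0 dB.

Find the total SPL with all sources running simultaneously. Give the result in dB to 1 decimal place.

89.1 dB

Converting to relative power and adding: 10^(81.6/10) + 10^(64.1/10) + 10^(88.1/10) + 10^(71.0/10) = 8.054e+08.
Back to dB: 10·log₁₀ Σ = 89.1 dB.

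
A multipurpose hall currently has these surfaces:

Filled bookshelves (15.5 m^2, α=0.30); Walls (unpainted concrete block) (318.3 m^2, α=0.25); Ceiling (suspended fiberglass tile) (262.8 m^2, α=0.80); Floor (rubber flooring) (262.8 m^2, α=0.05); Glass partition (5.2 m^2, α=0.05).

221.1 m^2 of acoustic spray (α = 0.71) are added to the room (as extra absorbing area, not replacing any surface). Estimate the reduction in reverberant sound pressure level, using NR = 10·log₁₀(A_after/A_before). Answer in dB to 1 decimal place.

A_before = Σ Sᵢαᵢ = 15.5·0.30 + 318.3·0.25 + 262.8·0.80 + 262.8·0.05 + 5.2·0.05 = 307.865 sabins.
Treatment contributes 221.1·0.71 = 156.981 sabins.
New total A_after = 464.846 sabins.
Reduction = 10 log₁₀(A_after/A_before) = 10 log₁₀(1.5099) = 1.8 dB.

1.8 dB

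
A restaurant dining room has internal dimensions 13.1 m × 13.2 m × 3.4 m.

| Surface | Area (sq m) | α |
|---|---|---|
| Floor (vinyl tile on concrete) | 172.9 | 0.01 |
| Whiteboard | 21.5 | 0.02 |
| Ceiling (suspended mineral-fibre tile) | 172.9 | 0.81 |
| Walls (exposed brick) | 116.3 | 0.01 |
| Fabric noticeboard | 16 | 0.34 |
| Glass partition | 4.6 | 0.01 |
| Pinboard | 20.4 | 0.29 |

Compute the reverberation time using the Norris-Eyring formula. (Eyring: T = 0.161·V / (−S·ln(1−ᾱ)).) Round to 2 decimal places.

0.52 s

Total surface area S = 172.9 + 21.5 + 172.9 + 116.3 + 16 + 4.6 + 20.4 = 524.6 sq m.
Absorption A = 172.9·0.01 + 21.5·0.02 + 172.9·0.81 + 116.3·0.01 + 16·0.34 + 4.6·0.01 + 20.4·0.29 = 154.773 sabins.
Mean coefficient ᾱ = A/S = 0.2950.
Eyring denominator: −S ln(1−ᾱ) = 183.378.
V = 13.1 × 13.2 × 3.4 = 587.928 m³.
RT60 = 0.161 × 587.928 / 183.378 = 0.52 s.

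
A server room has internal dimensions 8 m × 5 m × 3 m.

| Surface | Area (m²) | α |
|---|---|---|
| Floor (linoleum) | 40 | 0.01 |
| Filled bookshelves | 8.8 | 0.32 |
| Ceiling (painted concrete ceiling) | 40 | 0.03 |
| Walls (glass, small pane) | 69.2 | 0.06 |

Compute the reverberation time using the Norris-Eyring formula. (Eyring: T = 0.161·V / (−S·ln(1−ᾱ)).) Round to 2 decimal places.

Total surface area S = 40 + 8.8 + 40 + 69.2 = 158.0 m².
Σ(Sᵢαᵢ) = 40·0.01 + 8.8·0.32 + 40·0.03 + 69.2·0.06 = 8.568.
Mean coefficient ᾱ = A/S = 0.0542.
−S·ln(1−ᾱ) = −158.0 × ln(1 − 0.0542) = 8.804.
V = 8 × 5 × 3 = 120 m³.
RT60 = 0.161 × 120 / 8.804 = 2.19 s.

2.19 s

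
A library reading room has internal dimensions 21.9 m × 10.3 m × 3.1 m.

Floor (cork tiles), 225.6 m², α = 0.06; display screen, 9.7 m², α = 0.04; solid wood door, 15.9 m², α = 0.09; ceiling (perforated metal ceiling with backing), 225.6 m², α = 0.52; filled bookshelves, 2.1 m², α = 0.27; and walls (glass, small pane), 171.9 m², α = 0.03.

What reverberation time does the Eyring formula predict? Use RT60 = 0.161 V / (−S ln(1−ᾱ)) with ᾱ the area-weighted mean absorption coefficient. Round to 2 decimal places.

S = Σ Sᵢ = 650.8 m².
Absorption A = 225.6×0.06 + 9.7×0.04 + 15.9×0.09 + 225.6×0.52 + 2.1×0.27 + 171.9×0.03 = 138.391 sabins.
ᾱ = 138.391 / 650.8 = 0.2126.
−S·ln(1−ᾱ) = −650.8 × ln(1 − 0.2126) = 155.554.
V = 21.9 × 10.3 × 3.1 = 699.267 m³.
RT60 = 0.161 × 699.267 / 155.554 = 0.72 s.

0.72 s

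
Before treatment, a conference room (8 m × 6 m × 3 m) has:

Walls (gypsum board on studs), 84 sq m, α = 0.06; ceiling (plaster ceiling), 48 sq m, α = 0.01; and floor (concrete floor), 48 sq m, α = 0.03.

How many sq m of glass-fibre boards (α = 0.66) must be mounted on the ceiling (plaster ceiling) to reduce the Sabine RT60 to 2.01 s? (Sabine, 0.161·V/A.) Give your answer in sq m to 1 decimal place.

Summing Sᵢαᵢ: 5.040 + 0.480 + 1.440 → A₁ = 6.960 sabins.
V = 144 m³. Target absorption A₂ = 0.161 × 144 / 2.01 = 11.534 sabins.
ΔA needed = 11.534 − 6.960 = 4.574 sabins.
Net gain per sq m: Δα = 0.66 − 0.01 = 0.65.
Area = ΔA/Δα = 4.574/0.65 = 7.0 sq m.

7.0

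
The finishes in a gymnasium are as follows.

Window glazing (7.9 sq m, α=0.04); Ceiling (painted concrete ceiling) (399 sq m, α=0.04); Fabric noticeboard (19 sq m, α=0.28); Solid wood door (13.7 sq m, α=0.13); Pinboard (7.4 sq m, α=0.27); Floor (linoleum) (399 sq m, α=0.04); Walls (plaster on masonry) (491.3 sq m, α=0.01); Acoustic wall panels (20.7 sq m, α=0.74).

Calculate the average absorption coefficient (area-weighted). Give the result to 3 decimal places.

0.045

Total surface area S = 1358.0 sq m.
Σ(Sᵢαᵢ) = 7.9×0.04 + 399×0.04 + 19×0.28 + 13.7×0.13 + 7.4×0.27 + 399×0.04 + 491.3×0.01 + 20.7×0.74 = 61.566.
ᾱ = 61.566 / 1358.0 = 0.045.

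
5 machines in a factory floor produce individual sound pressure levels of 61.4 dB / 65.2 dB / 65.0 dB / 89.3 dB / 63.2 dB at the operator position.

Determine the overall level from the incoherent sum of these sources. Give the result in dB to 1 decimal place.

89.4 dB

Sum in the linear (power) domain: Σ 10^(Lᵢ/10) = 10^(61.4/10) + 10^(65.2/10) + 10^(65.0/10) + 10^(89.3/10) + 10^(63.2/10) = 8.611e+08.
L_total = 10·log₁₀(8.611e+08) = 89.4 dB.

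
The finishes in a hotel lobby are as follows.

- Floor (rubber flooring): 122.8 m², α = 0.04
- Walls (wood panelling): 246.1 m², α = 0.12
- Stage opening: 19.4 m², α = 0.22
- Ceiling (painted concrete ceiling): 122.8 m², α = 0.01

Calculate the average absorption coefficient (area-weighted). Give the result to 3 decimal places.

Total surface area S = 511.1 m².
Weighted sum Σ Sα = 39.940.
ᾱ = 39.940 / 511.1 = 0.078.

0.078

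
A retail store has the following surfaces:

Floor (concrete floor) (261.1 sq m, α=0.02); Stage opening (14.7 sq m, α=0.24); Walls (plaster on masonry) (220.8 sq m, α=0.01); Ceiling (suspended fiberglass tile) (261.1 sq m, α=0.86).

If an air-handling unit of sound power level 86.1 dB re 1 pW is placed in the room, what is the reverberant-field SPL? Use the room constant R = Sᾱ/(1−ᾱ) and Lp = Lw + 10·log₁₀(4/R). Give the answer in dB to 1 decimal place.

Σ(Sᵢαᵢ) = 261.1·0.02 + 14.7·0.24 + 220.8·0.01 + 261.1·0.86 = 235.504; total area S = 757.7 sq m.
ᾱ = 0.3108, so room constant R = A/(1−ᾱ) = 341.706 sq m.
Lp = Lw + 10 log₁₀(4/R) = 86.1 -19.32 = 66.8 dB.

66.8 dB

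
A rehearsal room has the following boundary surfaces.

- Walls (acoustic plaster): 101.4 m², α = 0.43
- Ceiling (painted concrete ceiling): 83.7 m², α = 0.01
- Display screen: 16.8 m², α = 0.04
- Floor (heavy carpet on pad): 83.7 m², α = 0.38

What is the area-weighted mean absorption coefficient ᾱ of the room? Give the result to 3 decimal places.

0.269

Total surface area S = 285.6 m².
Σ(Sᵢαᵢ) = 101.4*0.43 + 83.7*0.01 + 16.8*0.04 + 83.7*0.38 = 76.917.
ᾱ = A/S = 0.269.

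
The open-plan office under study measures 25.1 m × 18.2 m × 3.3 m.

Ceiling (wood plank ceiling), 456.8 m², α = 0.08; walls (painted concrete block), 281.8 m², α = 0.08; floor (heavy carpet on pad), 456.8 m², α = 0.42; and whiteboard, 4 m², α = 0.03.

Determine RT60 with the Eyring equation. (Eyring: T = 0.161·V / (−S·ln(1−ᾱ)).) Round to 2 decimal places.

S = Σ Sᵢ = 1199.4 m².
Absorption A = 456.8·0.08 + 281.8·0.08 + 456.8·0.42 + 4·0.03 = 251.064 sabins.
Mean coefficient ᾱ = A/S = 0.2093.
−S·ln(1−ᾱ) = −1199.4 × ln(1 − 0.2093) = 281.663.
V = 25.1 × 18.2 × 3.3 = 1507.506 m³.
RT60 = 0.161 × 1507.506 / 281.663 = 0.86 s.

0.86 s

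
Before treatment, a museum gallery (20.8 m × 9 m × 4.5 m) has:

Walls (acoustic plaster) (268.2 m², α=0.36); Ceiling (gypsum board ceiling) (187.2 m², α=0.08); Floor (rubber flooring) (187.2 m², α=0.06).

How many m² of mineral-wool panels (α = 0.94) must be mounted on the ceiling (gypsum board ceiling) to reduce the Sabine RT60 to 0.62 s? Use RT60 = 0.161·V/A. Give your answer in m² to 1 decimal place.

111.6

A₁ = Σ Sᵢαᵢ = 268.2*0.36 + 187.2*0.08 + 187.2*0.06 = 122.760 sabins.
Required A₂ = 0.161·842.4/0.62 = 218.752 sabins.
ΔA needed = 218.752 − 122.760 = 95.992 sabins.
Net gain per m²: Δα = 0.94 − 0.08 = 0.86.
Panel area = 95.992 / 0.86 = 111.6 m².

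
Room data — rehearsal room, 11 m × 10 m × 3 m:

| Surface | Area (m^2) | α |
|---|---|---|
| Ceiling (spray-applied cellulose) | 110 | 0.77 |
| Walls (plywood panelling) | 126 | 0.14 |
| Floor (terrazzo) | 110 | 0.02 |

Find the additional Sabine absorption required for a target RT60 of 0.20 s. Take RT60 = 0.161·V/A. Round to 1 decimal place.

Summing Sᵢαᵢ: 84.700 + 17.640 + 2.200 → A₁ = 104.540 sabins.
For T = 0.20 s, need A₂ = 0.161·V/T = 0.161·330/0.20 = 265.650 sabins.
ΔA = A₂ − A₁ = 265.650 − 104.540 = 161.1 sabins.

161.1 sabins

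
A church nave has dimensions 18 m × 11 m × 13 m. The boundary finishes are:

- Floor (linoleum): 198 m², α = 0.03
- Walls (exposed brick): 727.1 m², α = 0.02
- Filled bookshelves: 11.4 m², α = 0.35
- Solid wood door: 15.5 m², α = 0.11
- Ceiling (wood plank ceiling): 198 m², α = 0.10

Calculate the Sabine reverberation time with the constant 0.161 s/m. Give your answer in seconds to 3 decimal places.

9.014 s

A = Σ Sᵢαᵢ = 198*0.03 + 727.1*0.02 + 11.4*0.35 + 15.5*0.11 + 198*0.10 = 45.977 sabins.
V = 18·11·13 = 2574 m³.
T = 0.161 V/A = 0.161·2574/45.977 = 9.014 s.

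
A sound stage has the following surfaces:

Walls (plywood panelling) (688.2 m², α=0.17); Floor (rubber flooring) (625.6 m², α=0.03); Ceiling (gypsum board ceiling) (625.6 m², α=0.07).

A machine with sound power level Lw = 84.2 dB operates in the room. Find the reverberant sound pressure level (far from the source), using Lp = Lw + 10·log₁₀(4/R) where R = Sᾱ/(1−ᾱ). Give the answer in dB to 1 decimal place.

67.3 dB

Σ(Sᵢαᵢ) = 688.2×0.17 + 625.6×0.03 + 625.6×0.07 = 179.554; total area S = 1939.4 m².
ᾱ = 179.554/1939.4 = 0.0926; R = Sᾱ/(1−ᾱ) = 179.554/(1−0.0926) = 197.877 m².
Lp = 84.2 + 10·log₁₀(4/197.877) = 84.2 + (-16.94) = 67.3 dB.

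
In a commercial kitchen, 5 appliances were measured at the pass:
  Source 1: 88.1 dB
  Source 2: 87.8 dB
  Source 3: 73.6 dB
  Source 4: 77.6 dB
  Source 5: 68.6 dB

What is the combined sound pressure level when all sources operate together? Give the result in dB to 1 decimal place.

91.3 dB

Σ 10^(Lᵢ/10) = 1.336e+09.
Back to dB: 10·log₁₀ Σ = 91.3 dB.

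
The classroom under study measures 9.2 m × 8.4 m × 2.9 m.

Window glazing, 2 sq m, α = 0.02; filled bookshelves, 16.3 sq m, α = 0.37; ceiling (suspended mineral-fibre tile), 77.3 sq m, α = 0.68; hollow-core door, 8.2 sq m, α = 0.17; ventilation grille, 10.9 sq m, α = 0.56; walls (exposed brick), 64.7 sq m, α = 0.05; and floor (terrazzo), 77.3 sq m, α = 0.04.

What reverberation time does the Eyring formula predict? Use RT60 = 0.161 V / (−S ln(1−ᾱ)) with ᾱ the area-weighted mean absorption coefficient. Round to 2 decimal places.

0.42 sec

Total surface area S = 2 + 16.3 + 77.3 + 8.2 + 10.9 + 64.7 + 77.3 = 256.7 sq m.
Absorption A = 2×0.02 + 16.3×0.37 + 77.3×0.68 + 8.2×0.17 + 10.9×0.56 + 64.7×0.05 + 77.3×0.04 = 72.460 sabins.
Mean coefficient ᾱ = A/S = 0.2823.
−S·ln(1−ᾱ) = −256.7 × ln(1 − 0.2823) = 85.148.
V = 9.2 × 8.4 × 2.9 = 224.112 m³.
T = 0.161·V/[−S·ln(1−ᾱ)] = 0.161·224.112/85.148 = 0.42 s.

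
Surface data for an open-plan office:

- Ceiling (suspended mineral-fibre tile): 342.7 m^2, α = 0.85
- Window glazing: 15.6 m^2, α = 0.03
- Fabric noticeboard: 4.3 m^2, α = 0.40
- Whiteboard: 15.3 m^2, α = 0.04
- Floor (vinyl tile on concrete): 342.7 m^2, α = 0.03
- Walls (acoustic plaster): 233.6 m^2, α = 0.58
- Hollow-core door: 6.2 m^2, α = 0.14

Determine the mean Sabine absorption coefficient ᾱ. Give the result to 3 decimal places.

Total surface area S = 960.4 m^2.
A = 342.7*0.85 + 15.6*0.03 + 4.3*0.40 + 15.3*0.04 + 342.7*0.03 + 233.6*0.58 + 6.2*0.14 = 440.732 sabins.
ᾱ = A/S = 0.459.

0.459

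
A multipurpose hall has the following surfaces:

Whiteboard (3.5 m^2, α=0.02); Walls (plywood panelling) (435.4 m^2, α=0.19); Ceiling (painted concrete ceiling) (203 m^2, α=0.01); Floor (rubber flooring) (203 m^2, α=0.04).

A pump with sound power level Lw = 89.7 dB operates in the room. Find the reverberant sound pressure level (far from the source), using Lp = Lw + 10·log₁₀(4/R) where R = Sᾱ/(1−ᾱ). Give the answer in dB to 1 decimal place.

A = 92.946 sabins; S = 844.9 m^2.
ᾱ = 0.1100, so room constant R = A/(1−ᾱ) = 104.434 m^2.
Lp = Lw + 10 log₁₀(4/R) = 89.7 -14.17 = 75.5 dB.

75.5 dB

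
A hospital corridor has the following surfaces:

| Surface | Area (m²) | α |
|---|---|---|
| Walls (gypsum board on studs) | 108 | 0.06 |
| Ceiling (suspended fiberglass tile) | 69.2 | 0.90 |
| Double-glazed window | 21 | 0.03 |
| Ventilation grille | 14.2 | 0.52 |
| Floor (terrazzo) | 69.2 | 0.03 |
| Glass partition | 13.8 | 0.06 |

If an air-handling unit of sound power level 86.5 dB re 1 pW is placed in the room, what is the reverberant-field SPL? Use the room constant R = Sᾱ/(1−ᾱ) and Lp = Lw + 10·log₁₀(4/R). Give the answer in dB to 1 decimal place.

Σ(Sᵢαᵢ) = 108·0.06 + 69.2·0.90 + 21·0.03 + 14.2·0.52 + 69.2·0.03 + 13.8·0.06 = 79.678; total area S = 295.4 m².
ᾱ = 79.678/295.4 = 0.2697; R = Sᾱ/(1−ᾱ) = 79.678/(1−0.2697) = 109.103 m².
Lp = Lw + 10 log₁₀(4/R) = 86.5 -14.36 = 72.1 dB.

72.1 dB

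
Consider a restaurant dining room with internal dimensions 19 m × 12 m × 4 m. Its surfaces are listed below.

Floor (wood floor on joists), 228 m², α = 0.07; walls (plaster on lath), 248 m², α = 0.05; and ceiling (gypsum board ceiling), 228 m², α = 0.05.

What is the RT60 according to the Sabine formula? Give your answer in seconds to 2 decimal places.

Equivalent absorption area: A = 228*0.07 + 248*0.05 + 228*0.05 = 39.760 m².
Volume V = 19 × 12 × 4 = 912 m³.
RT60 = 0.161 · V / A = 0.161 × 912 / 39.760 = 3.69 s.

3.69 seconds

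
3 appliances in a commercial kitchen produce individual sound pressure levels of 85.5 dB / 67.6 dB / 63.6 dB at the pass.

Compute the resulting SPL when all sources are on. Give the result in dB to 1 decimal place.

85.6 dB

Sum in the linear (power) domain: Σ 10^(Lᵢ/10) = 10^(85.5/10) + 10^(67.6/10) + 10^(63.6/10) = 3.629e+08.
Back to dB: 10·log₁₀ Σ = 85.6 dB.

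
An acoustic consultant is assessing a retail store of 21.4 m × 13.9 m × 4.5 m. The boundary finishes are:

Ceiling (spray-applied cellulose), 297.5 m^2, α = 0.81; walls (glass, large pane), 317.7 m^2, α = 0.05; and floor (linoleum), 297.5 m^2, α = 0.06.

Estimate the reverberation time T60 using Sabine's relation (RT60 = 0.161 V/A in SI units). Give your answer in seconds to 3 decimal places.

Total absorption A = 297.5·0.81 + 317.7·0.05 + 297.5·0.06
  = 240.975 + 15.885 + 17.850 = 274.710 m^2 sabins.
Room volume: 1338.57 m³.
Sabine: RT60 = 0.161 × 1338.57 / 274.710 = 0.784 s.

0.784 sec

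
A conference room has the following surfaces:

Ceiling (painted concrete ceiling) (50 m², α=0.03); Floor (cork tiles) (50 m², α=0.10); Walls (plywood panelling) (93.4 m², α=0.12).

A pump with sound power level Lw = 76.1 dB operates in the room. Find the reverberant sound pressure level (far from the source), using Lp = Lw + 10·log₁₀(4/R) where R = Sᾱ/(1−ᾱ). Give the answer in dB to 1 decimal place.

Σ(Sᵢαᵢ) = 50·0.03 + 50·0.10 + 93.4·0.12 = 17.708; total area S = 193.4 m².
ᾱ = 0.0916, so room constant R = A/(1−ᾱ) = 19.494 m².
Lp = 76.1 + 10·log₁₀(4/19.494) = 76.1 + (-6.88) = 69.2 dB.

69.2 dB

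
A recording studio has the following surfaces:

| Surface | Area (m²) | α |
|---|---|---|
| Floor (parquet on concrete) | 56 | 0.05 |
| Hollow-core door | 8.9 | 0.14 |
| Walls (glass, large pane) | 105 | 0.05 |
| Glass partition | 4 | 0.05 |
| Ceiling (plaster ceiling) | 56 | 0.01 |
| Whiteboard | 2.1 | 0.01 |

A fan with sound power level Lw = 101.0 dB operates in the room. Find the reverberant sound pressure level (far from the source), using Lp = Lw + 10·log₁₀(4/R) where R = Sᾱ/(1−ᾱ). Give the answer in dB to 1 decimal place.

96.8 dB

A = 10.077 sabins; S = 232.0 m².
ᾱ = 0.0434, so room constant R = A/(1−ᾱ) = 10.534 m².
Lp = 101.0 + 10·log₁₀(4/10.534) = 101.0 + (-4.21) = 96.8 dB.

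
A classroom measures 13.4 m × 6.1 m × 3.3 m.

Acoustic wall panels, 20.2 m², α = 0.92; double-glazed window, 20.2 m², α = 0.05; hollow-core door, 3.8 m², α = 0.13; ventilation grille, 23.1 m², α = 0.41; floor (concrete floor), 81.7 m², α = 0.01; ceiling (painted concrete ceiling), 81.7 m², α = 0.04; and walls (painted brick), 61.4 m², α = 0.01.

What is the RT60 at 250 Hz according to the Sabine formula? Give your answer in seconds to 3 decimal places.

Total absorption A = 20.2×0.92 + 20.2×0.05 + 3.8×0.13 + 23.1×0.41 + 81.7×0.01 + 81.7×0.04 + 61.4×0.01
  = 18.584 + 1.010 + 0.494 + 9.471 + 0.817 + 3.268 + 0.614 = 34.258 m² sabins.
V = 13.4·6.1·3.3 = 269.742 m³.
RT60 = 0.161 · V / A = 0.161 × 269.742 / 34.258 = 1.268 s.

1.268 sec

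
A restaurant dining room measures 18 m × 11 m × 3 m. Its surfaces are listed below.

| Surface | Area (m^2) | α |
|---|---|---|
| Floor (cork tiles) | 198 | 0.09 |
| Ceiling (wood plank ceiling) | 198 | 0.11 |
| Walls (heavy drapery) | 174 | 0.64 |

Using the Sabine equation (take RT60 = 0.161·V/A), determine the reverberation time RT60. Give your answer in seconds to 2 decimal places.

0.63 s

Summing Sᵢαᵢ: 17.820 + 21.780 + 111.360 → A = 150.960 sabins.
Room volume: 594 m³.
RT60 = 0.161 · V / A = 0.161 × 594 / 150.960 = 0.63 s.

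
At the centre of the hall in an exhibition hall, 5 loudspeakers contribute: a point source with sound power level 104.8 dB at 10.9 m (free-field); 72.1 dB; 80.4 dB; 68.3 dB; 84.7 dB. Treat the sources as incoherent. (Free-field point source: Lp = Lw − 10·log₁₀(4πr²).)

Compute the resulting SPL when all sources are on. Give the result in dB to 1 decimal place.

86.5 dB

Source at 10.9 m: Lp = 104.8 − 10·log₁₀(4π·10.9²) = 104.8 − 10·log₁₀(1493.010) = 73.1 dB.
Converting to relative power and adding: 10^(73.1/10) + 10^(72.1/10) + 10^(80.4/10) + 10^(68.3/10) + 10^(84.7/10) = 4.482e+08.
L_total = 10·log₁₀(4.482e+08) = 86.5 dB.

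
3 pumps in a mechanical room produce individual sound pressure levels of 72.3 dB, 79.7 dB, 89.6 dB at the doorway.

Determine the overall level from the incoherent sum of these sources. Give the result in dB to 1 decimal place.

90.1 dB

Sum in the linear (power) domain: Σ 10^(Lᵢ/10) = 10^(72.3/10) + 10^(79.7/10) + 10^(89.6/10) = 1.022e+09.
Back to dB: 10·log₁₀ Σ = 90.1 dB.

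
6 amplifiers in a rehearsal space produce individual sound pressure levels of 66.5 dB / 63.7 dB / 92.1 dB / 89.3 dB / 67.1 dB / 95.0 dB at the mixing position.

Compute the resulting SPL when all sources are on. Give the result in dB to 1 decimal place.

97.5 dB

Sum in the linear (power) domain: Σ 10^(Lᵢ/10) = 10^(66.5/10) + 10^(63.7/10) + 10^(92.1/10) + 10^(89.3/10) + 10^(67.1/10) + 10^(95.0/10) = 5.647e+09.
Combined level = 10 log₁₀(5.647e+09) = 97.5 dB.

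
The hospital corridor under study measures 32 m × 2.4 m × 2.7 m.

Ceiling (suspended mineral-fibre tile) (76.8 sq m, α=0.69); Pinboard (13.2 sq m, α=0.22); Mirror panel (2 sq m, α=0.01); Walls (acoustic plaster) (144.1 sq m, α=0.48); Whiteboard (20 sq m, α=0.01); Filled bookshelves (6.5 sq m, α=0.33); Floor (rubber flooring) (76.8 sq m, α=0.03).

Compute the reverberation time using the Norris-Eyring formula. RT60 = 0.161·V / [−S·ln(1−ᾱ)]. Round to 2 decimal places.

0.20 sec

Total surface area S = 76.8 + 13.2 + 2 + 144.1 + 20 + 6.5 + 76.8 = 339.4 sq m.
Absorption A = 76.8×0.69 + 13.2×0.22 + 2×0.01 + 144.1×0.48 + 20×0.01 + 6.5×0.33 + 76.8×0.03 = 129.733 sabins.
Mean coefficient ᾱ = A/S = 0.3822.
Eyring denominator: −S ln(1−ᾱ) = 163.452.
V = 32 × 2.4 × 2.7 = 207.36 m³.
T = 0.161·V/[−S·ln(1−ᾱ)] = 0.161·207.36/163.452 = 0.20 s.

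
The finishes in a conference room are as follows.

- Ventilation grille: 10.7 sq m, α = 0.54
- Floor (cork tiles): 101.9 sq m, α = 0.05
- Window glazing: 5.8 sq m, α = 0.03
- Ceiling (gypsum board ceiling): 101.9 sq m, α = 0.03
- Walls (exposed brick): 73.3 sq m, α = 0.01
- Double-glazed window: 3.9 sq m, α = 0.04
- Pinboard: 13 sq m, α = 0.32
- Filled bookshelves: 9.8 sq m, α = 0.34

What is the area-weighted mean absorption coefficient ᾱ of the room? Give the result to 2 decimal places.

0.07

S = Σ Sᵢ = 10.7 + 101.9 + 5.8 + 101.9 + 73.3 + 3.9 + 13 + 9.8 = 320.3 sq m.
A = 10.7×0.54 + 101.9×0.05 + 5.8×0.03 + 101.9×0.03 + 73.3×0.01 + 3.9×0.04 + 13×0.32 + 9.8×0.34 = 22.485 sabins.
ᾱ = 22.485 / 320.3 = 0.07.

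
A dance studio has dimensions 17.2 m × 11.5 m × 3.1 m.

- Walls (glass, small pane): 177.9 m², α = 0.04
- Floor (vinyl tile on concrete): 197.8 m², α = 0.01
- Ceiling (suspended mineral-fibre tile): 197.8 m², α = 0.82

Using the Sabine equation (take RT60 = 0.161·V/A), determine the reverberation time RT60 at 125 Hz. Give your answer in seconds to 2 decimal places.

0.58 seconds

Total absorption A = 177.9·0.04 + 197.8·0.01 + 197.8·0.82
  = 7.116 + 1.978 + 162.196 = 171.290 m² sabins.
Room volume: 613.18 m³.
Sabine: RT60 = 0.161 × 613.18 / 171.290 = 0.58 s.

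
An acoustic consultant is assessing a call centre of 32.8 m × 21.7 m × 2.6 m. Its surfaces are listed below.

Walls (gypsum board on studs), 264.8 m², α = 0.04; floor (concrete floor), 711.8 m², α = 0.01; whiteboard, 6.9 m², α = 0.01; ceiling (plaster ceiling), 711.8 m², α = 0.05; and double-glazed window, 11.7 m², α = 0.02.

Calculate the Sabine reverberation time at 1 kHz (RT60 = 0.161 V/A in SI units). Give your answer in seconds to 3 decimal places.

5.558 seconds

A = Σ Sᵢαᵢ = 264.8*0.04 + 711.8*0.01 + 6.9*0.01 + 711.8*0.05 + 11.7*0.02 = 53.603 sabins.
V = 32.8·21.7·2.6 = 1850.576 m³.
T = 0.161 V/A = 0.161·1850.576/53.603 = 5.558 s.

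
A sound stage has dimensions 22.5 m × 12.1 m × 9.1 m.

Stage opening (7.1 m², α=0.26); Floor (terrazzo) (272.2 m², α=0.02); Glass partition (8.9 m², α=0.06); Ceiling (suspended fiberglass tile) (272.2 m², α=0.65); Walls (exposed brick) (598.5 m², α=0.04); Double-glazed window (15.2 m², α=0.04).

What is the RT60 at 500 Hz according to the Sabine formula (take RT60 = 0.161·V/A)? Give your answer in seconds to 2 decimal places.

A = Σ Sᵢαᵢ = 7.1·0.26 + 272.2·0.02 + 8.9·0.06 + 272.2·0.65 + 598.5·0.04 + 15.2·0.04 = 209.302 sabins.
V = 22.5·12.1·9.1 = 2477.475 m³.
T = 0.161 V/A = 0.161·2477.475/209.302 = 1.91 s.

1.91 seconds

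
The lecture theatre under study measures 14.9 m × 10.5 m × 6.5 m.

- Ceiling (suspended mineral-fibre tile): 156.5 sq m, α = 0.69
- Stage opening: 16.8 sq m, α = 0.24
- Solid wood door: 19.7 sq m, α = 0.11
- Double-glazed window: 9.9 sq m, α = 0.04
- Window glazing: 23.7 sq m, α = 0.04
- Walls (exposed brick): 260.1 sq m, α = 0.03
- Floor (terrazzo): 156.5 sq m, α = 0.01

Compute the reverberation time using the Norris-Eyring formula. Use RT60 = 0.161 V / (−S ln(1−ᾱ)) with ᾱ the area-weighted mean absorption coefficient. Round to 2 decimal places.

1.18 s

Total surface area S = 156.5 + 16.8 + 19.7 + 9.9 + 23.7 + 260.1 + 156.5 = 643.2 sq m.
Absorption A = 156.5·0.69 + 16.8·0.24 + 19.7·0.11 + 9.9·0.04 + 23.7·0.04 + 260.1·0.03 + 156.5·0.01 = 124.896 sabins.
Mean coefficient ᾱ = A/S = 0.1942.
Eyring denominator: −S ln(1−ᾱ) = 138.880.
V = 14.9 × 10.5 × 6.5 = 1016.925 m³.
RT60 = 0.161 × 1016.925 / 138.880 = 1.18 s.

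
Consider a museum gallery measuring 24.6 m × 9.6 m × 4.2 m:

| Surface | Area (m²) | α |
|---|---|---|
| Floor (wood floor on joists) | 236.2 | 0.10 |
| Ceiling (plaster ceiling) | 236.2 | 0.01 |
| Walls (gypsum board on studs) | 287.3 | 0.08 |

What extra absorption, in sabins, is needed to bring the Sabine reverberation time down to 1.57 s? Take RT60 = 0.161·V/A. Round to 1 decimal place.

52.7 sabins

Total absorption A₁ = 236.2·0.10 + 236.2·0.01 + 287.3·0.08
  = 23.620 + 2.362 + 22.984 = 48.966 m² sabins.
V = 991.872 m³. Required absorption A₂ = 0.161 × 991.872 / 1.57 = 101.714 sabins.
Additional absorption ΔA = 101.714 − 48.966 = 52.7 sabins.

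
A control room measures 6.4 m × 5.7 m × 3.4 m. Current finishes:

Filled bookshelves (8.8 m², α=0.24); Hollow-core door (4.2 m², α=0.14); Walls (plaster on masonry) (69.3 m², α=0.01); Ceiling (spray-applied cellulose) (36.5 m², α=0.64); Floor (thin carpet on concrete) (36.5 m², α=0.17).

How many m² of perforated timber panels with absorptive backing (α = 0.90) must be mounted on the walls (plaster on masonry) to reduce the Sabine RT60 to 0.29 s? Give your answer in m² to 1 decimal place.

Equivalent absorption area: A₁ = 8.8*0.24 + 4.2*0.14 + 69.3*0.01 + 36.5*0.64 + 36.5*0.17 = 32.958 m².
Required A₂ = 0.161·124.032/0.29 = 68.859 sabins.
Absorption to add: 68.859 − 32.958 = 35.901 sabins.
Net gain per m²: Δα = 0.90 − 0.01 = 0.89.
Panel area = 35.901 / 0.89 = 40.3 m².

40.3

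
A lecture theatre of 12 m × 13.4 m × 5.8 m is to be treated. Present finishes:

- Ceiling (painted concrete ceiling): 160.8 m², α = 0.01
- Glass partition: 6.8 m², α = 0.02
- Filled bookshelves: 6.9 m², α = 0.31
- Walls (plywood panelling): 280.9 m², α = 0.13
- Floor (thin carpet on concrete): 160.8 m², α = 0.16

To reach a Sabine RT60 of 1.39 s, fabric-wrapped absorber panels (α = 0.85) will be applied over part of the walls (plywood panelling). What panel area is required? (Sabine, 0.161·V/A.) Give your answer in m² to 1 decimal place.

58.2

Total absorption A₁ = 160.8*0.01 + 6.8*0.02 + 6.9*0.31 + 280.9*0.13 + 160.8*0.16
  = 1.608 + 0.136 + 2.139 + 36.517 + 25.728 = 66.128 m² sabins.
Required A₂ = 0.161·932.64/1.39 = 108.025 sabins.
Absorption to add: 108.025 − 66.128 = 41.897 sabins.
Each m² of panel replacing the walls (plywood panelling) adds (0.85 − 0.13) = 0.72 sabins.
Panel area = 41.897 / 0.72 = 58.2 m².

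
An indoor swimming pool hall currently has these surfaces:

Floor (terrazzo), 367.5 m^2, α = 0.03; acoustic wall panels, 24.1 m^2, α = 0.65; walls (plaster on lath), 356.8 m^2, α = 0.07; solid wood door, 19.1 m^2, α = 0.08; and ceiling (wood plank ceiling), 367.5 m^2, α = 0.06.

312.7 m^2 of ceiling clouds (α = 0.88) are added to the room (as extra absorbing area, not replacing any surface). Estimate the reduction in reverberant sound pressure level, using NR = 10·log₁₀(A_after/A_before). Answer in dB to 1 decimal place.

6.7 dB

Total absorption A_before = 367.5·0.03 + 24.1·0.65 + 356.8·0.07 + 19.1·0.08 + 367.5·0.06
  = 11.025 + 15.665 + 24.976 + 1.528 + 22.050 = 75.244 m^2 sabins.
Treatment contributes 312.7·0.88 = 275.176 sabins.
New total A_after = 350.420 sabins.
NR = 10·log₁₀(350.420/75.244) = 6.7 dB.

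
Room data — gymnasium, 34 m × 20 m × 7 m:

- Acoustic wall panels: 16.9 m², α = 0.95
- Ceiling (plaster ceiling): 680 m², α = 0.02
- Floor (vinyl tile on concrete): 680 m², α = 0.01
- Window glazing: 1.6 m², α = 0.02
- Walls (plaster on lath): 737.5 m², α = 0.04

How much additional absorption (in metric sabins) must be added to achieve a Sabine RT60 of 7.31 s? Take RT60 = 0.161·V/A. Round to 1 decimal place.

38.9 sabins

A₁ = Σ Sᵢαᵢ = 16.9×0.95 + 680×0.02 + 680×0.01 + 1.6×0.02 + 737.5×0.04 = 65.987 sabins.
V = 4760 m³. Required absorption A₂ = 0.161 × 4760 / 7.31 = 104.837 sabins.
Shortfall: 104.837 − 65.987 = 38.9 sabins.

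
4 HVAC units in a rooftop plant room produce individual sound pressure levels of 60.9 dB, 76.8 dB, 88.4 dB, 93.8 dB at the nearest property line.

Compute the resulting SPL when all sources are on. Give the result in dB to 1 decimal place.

95.0 dB

Σ 10^(Lᵢ/10) = 3.14e+09.
Back to dB: 10·log₁₀ Σ = 95.0 dB.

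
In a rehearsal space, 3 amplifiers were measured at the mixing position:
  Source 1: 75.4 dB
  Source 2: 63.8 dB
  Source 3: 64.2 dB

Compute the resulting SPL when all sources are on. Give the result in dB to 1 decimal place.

Converting to relative power and adding: 10^(75.4/10) + 10^(63.8/10) + 10^(64.2/10) = 3.97e+07.
Back to dB: 10·log₁₀ Σ = 76.0 dB.

76.0 dB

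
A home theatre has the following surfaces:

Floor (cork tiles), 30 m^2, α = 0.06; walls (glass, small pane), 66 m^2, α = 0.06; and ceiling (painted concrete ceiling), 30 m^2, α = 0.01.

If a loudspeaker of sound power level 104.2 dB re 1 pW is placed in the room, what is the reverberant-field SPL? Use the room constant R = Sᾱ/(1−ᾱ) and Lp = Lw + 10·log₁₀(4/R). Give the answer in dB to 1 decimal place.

Σ(Sᵢαᵢ) = 30·0.06 + 66·0.06 + 30·0.01 = 6.060; total area S = 126.0 m^2.
ᾱ = 0.0481, so room constant R = A/(1−ᾱ) = 6.366 m^2.
Lp = Lw + 10 log₁₀(4/R) = 104.2 -2.02 = 102.2 dB.

102.2 dB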